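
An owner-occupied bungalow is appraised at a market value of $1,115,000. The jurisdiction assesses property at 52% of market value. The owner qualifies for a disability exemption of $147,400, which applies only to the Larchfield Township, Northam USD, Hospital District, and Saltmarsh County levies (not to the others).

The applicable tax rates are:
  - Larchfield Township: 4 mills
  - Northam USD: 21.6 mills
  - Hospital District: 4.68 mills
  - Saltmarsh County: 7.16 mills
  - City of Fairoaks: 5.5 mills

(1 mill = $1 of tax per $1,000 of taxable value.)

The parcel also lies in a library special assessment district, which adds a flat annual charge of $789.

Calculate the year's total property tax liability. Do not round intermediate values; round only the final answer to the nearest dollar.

$20,167

Assessed value = $1,115,000 × 0.52 = $579,800
Larchfield Township: ($579,800 − $147,400) × 0.004 = $432,400 × 0.004 = $1,729.6
Northam USD: ($579,800 − $147,400) × 0.0216 = $432,400 × 0.0216 = $9,339.84
Hospital District: ($579,800 − $147,400) × 0.00468 = $432,400 × 0.00468 = $2,023.632
Saltmarsh County: ($579,800 − $147,400) × 0.00716 = $432,400 × 0.00716 = $3,095.984
City of Fairoaks: $579,800 × 0.0055 = $3,188.9
Levies subtotal = $19,377.956
Total = $19,377.956 + $789 = $20,166.956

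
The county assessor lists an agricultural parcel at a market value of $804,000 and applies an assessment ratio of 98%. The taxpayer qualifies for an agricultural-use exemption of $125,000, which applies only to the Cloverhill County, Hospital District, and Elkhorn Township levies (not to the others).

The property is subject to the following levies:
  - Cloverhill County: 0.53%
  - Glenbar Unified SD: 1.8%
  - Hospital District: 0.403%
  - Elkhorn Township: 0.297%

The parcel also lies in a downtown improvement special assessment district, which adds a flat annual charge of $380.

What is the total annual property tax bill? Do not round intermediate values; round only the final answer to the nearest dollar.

$22,716

Assessed value = $804,000 × 0.98 = $787,920
Cloverhill County: ($787,920 − $125,000) × 0.0053 = $662,920 × 0.0053 = $3,513.476
Glenbar Unified SD: $787,920 × 0.018 = $14,182.56
Hospital District: ($787,920 − $125,000) × 0.00403 = $662,920 × 0.00403 = $2,671.5676
Elkhorn Township: ($787,920 − $125,000) × 0.00297 = $662,920 × 0.00297 = $1,968.8724
Levies subtotal = $22,336.476
Total = $22,336.476 + $380 = $22,716.476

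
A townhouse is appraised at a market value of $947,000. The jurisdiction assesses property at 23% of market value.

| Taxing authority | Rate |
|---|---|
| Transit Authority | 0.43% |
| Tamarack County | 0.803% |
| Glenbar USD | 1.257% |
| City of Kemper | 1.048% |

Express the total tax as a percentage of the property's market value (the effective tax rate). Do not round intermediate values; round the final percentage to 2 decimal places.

Assessed value = $947,000 × 0.23 = $217,810
Transit Authority: $217,810 × 0.0043 = $936.583
Tamarack County: $217,810 × 0.00803 = $1,749.0143
Glenbar USD: $217,810 × 0.01257 = $2,737.8717
City of Kemper: $217,810 × 0.01048 = $2,282.6488
Total tax = $7,706.1178
Effective rate = $7,706.1178 ÷ $947,000 = 0.81% of market value

0.81%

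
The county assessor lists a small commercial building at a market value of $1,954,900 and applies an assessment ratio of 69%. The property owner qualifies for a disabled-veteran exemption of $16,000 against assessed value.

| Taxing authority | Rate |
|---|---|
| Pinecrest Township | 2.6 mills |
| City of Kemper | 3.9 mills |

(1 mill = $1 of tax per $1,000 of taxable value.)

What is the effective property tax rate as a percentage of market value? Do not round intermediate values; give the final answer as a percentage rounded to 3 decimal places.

0.443%

Assessed value = $1,954,900 × 0.69 = $1,348,881
Taxable value = $1,348,881 − $16,000 = $1,332,881
Pinecrest Township: $1,332,881 × 0.0026 = $3,465.4906
City of Kemper: $1,332,881 × 0.0039 = $5,198.2359
Total tax = $8,663.7265
Effective rate = $8,663.7265 ÷ $1,954,900 = 0.443% of market value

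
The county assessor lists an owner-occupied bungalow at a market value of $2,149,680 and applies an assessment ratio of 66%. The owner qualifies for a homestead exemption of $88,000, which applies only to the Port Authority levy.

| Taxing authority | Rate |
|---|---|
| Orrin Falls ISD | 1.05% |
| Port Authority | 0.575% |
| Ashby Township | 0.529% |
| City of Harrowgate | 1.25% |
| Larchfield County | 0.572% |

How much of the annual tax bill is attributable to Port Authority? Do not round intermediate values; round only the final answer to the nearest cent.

$7,652.04

Assessed value = $2,149,680 × 0.66 = $1,418,788.8
Port Authority taxable value = $1,418,788.8 − $88,000 = $1,330,788.8
Port Authority levy = $1,330,788.8 × 0.00575 = $7,652.0356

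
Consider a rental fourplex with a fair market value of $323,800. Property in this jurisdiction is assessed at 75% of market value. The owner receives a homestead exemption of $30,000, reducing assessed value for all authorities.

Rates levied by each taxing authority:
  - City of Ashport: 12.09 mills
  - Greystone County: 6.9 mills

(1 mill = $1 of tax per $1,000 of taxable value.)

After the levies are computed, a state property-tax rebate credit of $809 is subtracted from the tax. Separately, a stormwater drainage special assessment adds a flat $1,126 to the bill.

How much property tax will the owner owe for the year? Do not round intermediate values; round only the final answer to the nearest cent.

$4,359.02

Assessed value = $323,800 × 0.75 = $242,850
Taxable value = $242,850 − $30,000 = $212,850
City of Ashport: $212,850 × 0.01209 = $2,573.3565
Greystone County: $212,850 × 0.0069 = $1,468.665
Levies subtotal = $4,042.0215
After credit = $4,042.0215 − $809 = $3,233.0215
Total = $3,233.0215 + $1,126 = $4,359.0215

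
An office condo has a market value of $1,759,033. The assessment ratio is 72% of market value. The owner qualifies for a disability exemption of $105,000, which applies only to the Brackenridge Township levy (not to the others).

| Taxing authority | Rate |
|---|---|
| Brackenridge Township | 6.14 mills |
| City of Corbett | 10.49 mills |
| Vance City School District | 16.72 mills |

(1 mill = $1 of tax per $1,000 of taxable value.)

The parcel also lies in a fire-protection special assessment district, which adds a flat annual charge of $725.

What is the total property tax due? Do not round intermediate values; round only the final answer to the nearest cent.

Assessed value = $1,759,033 × 0.72 = $1,266,503.76
Brackenridge Township: ($1,266,503.76 − $105,000) × 0.00614 = $1,161,503.76 × 0.00614 = $7,131.6330864
City of Corbett: $1,266,503.76 × 0.01049 = $13,285.6244424
Vance City School District: $1,266,503.76 × 0.01672 = $21,175.9428672
Levies subtotal = $41,593.200396
Total = $41,593.200396 + $725 = $42,318.200396

$42,318.20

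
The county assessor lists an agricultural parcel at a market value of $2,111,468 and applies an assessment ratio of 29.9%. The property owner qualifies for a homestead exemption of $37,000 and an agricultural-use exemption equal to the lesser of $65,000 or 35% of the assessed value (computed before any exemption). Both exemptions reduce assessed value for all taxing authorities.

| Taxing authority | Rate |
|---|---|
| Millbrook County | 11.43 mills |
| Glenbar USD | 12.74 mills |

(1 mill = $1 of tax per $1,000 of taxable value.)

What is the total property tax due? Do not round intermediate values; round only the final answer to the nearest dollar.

$12,794

Assessed value = $2,111,468 × 0.299 = $631,328.932
Agricultural-use exemption = min($65,000, 35% × $631,328.932) = min($65,000, $220,965.1262) = $65,000 (dollar cap binds)
Taxable value = $631,328.932 − $37,000 − $65,000 = $529,328.932
Millbrook County: $529,328.932 × 0.01143 = $6,050.22969276
Glenbar USD: $529,328.932 × 0.01274 = $6,743.65059368
Total = $12,793.88028644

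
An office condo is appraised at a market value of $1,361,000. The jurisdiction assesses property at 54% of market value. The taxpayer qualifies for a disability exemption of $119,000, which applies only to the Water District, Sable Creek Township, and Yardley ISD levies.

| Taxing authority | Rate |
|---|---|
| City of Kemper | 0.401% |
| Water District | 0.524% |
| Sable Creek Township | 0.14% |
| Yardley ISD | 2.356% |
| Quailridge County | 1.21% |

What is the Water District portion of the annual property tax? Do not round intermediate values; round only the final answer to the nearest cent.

Assessed value = $1,361,000 × 0.54 = $734,940
Water District taxable value = $734,940 − $119,000 = $615,940
Water District levy = $615,940 × 0.00524 = $3,227.5256

$3,227.53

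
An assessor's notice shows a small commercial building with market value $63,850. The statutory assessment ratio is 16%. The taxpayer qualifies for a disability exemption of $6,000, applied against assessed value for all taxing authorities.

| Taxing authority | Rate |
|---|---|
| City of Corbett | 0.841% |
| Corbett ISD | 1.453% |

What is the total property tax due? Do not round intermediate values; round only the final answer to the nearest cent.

Assessed value = $63,850 × 0.16 = $10,216
Taxable value = $10,216 − $6,000 = $4,216
City of Corbett: $4,216 × 0.00841 = $35.45656
Corbett ISD: $4,216 × 0.01453 = $61.25848
Total = $35.45656 + $61.25848 = $96.71504

$96.72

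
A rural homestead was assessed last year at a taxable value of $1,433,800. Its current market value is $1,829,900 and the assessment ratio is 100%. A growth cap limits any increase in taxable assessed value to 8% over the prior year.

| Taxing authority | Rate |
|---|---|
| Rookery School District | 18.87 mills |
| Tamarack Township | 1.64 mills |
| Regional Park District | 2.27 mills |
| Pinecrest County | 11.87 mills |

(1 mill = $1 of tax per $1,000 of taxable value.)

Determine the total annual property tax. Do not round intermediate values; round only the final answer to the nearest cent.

$53,655.66

Uncapped assessed value = $1,829,900 × 1 = $1,829,900
Cap limit = $1,433,800 × 1.08 = $1,548,504
Taxable assessed value = min($1,829,900, $1,548,504) = $1,548,504 (cap binds)
Rookery School District: $1,548,504 × 0.01887 = $29,220.27048
Tamarack Township: $1,548,504 × 0.00164 = $2,539.54656
Regional Park District: $1,548,504 × 0.00227 = $3,515.10408
Pinecrest County: $1,548,504 × 0.01187 = $18,380.74248
Total = $53,655.6636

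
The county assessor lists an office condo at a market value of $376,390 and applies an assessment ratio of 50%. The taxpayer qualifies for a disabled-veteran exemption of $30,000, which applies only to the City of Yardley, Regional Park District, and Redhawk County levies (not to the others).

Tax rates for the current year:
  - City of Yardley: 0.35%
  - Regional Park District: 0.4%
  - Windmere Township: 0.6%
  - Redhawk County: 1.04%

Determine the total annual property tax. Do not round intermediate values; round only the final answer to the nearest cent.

Assessed value = $376,390 × 0.5 = $188,195
City of Yardley: ($188,195 − $30,000) × 0.0035 = $158,195 × 0.0035 = $553.6825
Regional Park District: ($188,195 − $30,000) × 0.004 = $158,195 × 0.004 = $632.78
Windmere Township: $188,195 × 0.006 = $1,129.17
Redhawk County: ($188,195 − $30,000) × 0.0104 = $158,195 × 0.0104 = $1,645.228
Total = $3,960.8605

$3,960.86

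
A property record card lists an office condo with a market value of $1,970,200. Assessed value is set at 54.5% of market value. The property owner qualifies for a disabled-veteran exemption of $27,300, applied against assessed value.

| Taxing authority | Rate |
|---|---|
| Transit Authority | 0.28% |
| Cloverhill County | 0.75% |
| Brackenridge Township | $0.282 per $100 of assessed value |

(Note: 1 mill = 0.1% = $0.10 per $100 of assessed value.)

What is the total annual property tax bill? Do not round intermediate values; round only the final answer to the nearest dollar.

$13,730

Assessed value = $1,970,200 × 0.545 = $1,073,759
Taxable value = $1,073,759 − $27,300 = $1,046,459
Transit Authority: $1,046,459 × 0.0028 = $2,930.0852
Cloverhill County: $1,046,459 × 0.0075 = $7,848.4425
Brackenridge Township: $1,046,459 × 0.00282 = $2,951.01438
Total = $13,729.54208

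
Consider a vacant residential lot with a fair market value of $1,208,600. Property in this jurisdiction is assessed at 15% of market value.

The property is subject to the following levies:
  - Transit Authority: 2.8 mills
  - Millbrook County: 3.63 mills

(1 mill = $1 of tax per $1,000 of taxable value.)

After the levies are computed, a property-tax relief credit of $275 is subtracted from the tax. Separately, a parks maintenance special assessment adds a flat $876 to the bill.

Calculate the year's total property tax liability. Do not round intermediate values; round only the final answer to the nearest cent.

Assessed value = $1,208,600 × 0.15 = $181,290
Transit Authority: $181,290 × 0.0028 = $507.612
Millbrook County: $181,290 × 0.00363 = $658.0827
Levies subtotal = $1,165.6947
After credit = $1,165.6947 − $275 = $890.6947
Total = $890.6947 + $876 = $1,766.6947

$1,766.69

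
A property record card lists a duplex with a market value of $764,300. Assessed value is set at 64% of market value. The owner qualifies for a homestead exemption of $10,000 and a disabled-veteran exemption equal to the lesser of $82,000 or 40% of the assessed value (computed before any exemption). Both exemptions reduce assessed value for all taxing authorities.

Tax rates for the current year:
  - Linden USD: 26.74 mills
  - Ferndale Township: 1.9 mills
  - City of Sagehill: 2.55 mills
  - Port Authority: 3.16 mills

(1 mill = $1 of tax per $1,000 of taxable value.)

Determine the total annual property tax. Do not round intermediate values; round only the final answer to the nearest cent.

$13,642.17

Assessed value = $764,300 × 0.64 = $489,152
Disabled-veteran exemption = min($82,000, 40% × $489,152) = min($82,000, $195,660.8) = $82,000 (dollar cap binds)
Taxable value = $489,152 − $10,000 − $82,000 = $397,152
Linden USD: $397,152 × 0.02674 = $10,619.84448
Ferndale Township: $397,152 × 0.0019 = $754.5888
City of Sagehill: $397,152 × 0.00255 = $1,012.7376
Port Authority: $397,152 × 0.00316 = $1,255.00032
Total = $13,642.1712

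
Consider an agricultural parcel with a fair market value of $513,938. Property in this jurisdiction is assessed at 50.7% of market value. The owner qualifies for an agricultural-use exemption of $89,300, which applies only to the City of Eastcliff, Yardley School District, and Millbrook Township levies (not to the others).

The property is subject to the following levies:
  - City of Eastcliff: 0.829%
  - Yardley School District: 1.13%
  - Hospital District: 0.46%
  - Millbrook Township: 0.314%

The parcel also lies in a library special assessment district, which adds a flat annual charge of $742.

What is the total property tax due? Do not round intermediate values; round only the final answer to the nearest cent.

$5,833.50

Assessed value = $513,938 × 0.507 = $260,566.566
City of Eastcliff: ($260,566.566 − $89,300) × 0.00829 = $171,266.566 × 0.00829 = $1,419.79983214
Yardley School District: ($260,566.566 − $89,300) × 0.0113 = $171,266.566 × 0.0113 = $1,935.3121958
Hospital District: $260,566.566 × 0.0046 = $1,198.6062036
Millbrook Township: ($260,566.566 − $89,300) × 0.00314 = $171,266.566 × 0.00314 = $537.77701724
Levies subtotal = $5,091.49524878
Total = $5,091.49524878 + $742 = $5,833.49524878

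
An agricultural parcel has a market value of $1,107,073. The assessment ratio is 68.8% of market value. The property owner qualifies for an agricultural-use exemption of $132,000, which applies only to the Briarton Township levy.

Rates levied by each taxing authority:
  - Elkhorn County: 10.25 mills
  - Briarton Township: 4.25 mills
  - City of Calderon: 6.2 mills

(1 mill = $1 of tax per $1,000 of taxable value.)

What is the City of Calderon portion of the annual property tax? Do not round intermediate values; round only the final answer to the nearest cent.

$4,722.33

Assessed value = $1,107,073 × 0.688 = $761,666.224
City of Calderon taxable value = $761,666.224 (exemption does not apply)
City of Calderon levy = $761,666.224 × 0.0062 = $4,722.3305888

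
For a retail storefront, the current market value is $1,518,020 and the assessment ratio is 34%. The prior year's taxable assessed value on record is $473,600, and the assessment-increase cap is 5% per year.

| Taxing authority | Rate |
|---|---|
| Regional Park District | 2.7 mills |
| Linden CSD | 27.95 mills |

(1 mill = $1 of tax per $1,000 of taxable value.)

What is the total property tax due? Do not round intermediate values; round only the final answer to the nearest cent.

$15,241.63

Uncapped assessed value = $1,518,020 × 0.34 = $516,126.8
Cap limit = $473,600 × 1.05 = $497,280
Taxable assessed value = min($516,126.8, $497,280) = $497,280 (cap binds)
Regional Park District: $497,280 × 0.0027 = $1,342.656
Linden CSD: $497,280 × 0.02795 = $13,898.976
Total = $15,241.632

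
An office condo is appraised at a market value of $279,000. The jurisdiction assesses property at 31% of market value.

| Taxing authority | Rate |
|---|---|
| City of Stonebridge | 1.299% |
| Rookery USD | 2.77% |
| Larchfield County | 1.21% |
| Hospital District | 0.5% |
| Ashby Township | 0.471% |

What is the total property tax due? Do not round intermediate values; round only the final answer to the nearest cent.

$5,405.63

Assessed value = $279,000 × 0.31 = $86,490
City of Stonebridge: $86,490 × 0.01299 = $1,123.5051
Rookery USD: $86,490 × 0.0277 = $2,395.773
Larchfield County: $86,490 × 0.0121 = $1,046.529
Hospital District: $86,490 × 0.005 = $432.45
Ashby Township: $86,490 × 0.00471 = $407.3679
Total = $1,123.5051 + $2,395.773 + $1,046.529 + $432.45 + $407.3679 = $5,405.625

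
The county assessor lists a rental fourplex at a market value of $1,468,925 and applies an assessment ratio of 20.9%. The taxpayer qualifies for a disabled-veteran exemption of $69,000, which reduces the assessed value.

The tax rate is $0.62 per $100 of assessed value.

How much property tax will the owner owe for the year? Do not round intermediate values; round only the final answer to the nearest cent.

$1,475.63

Assessed value = $1,468,925 × 0.209 = $307,005.325
Taxable value = $307,005.325 − $69,000 = $238,005.325
Tax = $238,005.325 × 0.0062 = $1,475.633015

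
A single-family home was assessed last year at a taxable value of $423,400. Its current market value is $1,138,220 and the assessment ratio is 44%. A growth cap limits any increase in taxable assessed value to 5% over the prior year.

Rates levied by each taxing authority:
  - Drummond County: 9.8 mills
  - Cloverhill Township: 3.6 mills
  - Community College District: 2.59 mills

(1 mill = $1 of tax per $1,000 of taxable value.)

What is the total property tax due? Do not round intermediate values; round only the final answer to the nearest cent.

$7,108.67

Uncapped assessed value = $1,138,220 × 0.44 = $500,816.8
Cap limit = $423,400 × 1.05 = $444,570
Taxable assessed value = min($500,816.8, $444,570) = $444,570 (cap binds)
Drummond County: $444,570 × 0.0098 = $4,356.786
Cloverhill Township: $444,570 × 0.0036 = $1,600.452
Community College District: $444,570 × 0.00259 = $1,151.4363
Total = $7,108.6743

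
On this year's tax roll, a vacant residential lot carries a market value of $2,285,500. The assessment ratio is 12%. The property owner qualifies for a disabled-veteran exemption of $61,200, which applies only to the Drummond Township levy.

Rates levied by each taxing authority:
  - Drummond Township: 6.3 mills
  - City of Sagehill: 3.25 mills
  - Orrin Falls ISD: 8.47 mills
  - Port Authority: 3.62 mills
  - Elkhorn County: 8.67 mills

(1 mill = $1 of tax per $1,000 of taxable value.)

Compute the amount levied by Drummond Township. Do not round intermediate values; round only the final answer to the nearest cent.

$1,342.28

Assessed value = $2,285,500 × 0.12 = $274,260
Drummond Township taxable value = $274,260 − $61,200 = $213,060
Drummond Township levy = $213,060 × 0.0063 = $1,342.278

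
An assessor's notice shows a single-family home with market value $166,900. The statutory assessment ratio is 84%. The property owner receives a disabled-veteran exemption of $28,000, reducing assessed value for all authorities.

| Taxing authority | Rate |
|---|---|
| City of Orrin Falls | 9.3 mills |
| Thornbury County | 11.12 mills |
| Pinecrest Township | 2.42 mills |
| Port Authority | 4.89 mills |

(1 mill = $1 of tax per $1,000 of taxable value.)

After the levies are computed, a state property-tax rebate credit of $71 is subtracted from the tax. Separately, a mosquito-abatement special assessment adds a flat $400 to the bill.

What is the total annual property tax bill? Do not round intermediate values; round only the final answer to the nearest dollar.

Assessed value = $166,900 × 0.84 = $140,196
Taxable value = $140,196 − $28,000 = $112,196
City of Orrin Falls: $112,196 × 0.0093 = $1,043.4228
Thornbury County: $112,196 × 0.01112 = $1,247.61952
Pinecrest Township: $112,196 × 0.00242 = $271.51432
Port Authority: $112,196 × 0.00489 = $548.63844
Levies subtotal = $3,111.19508
After credit = $3,111.19508 − $71 = $3,040.19508
Total = $3,040.19508 + $400 = $3,440.19508

$3,440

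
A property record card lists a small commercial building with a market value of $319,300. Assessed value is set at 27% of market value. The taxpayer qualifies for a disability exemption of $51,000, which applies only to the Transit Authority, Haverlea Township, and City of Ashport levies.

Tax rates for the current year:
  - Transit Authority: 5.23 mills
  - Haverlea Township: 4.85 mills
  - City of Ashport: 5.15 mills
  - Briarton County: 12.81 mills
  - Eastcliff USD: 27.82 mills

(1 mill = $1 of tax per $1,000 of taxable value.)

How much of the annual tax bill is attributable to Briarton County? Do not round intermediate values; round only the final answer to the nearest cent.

Assessed value = $319,300 × 0.27 = $86,211
Briarton County taxable value = $86,211 (exemption does not apply)
Briarton County levy = $86,211 × 0.01281 = $1,104.36291

$1,104.36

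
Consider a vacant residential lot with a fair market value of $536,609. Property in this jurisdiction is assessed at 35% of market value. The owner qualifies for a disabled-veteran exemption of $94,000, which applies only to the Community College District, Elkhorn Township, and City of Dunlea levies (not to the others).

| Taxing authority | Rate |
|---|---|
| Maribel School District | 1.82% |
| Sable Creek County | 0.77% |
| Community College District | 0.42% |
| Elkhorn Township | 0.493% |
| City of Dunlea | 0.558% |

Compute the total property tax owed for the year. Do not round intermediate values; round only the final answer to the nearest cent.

$6,244.35

Assessed value = $536,609 × 0.35 = $187,813.15
Maribel School District: $187,813.15 × 0.0182 = $3,418.19933
Sable Creek County: $187,813.15 × 0.0077 = $1,446.161255
Community College District: ($187,813.15 − $94,000) × 0.0042 = $93,813.15 × 0.0042 = $394.01523
Elkhorn Township: ($187,813.15 − $94,000) × 0.00493 = $93,813.15 × 0.00493 = $462.4988295
City of Dunlea: ($187,813.15 − $94,000) × 0.00558 = $93,813.15 × 0.00558 = $523.477377
Total = $6,244.3520215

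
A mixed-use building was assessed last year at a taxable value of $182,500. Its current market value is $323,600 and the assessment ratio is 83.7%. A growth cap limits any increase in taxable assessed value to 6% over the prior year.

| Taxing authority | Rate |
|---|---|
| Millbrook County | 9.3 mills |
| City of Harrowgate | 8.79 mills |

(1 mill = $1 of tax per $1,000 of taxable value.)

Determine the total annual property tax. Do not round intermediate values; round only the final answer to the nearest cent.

$3,499.51

Uncapped assessed value = $323,600 × 0.837 = $270,853.2
Cap limit = $182,500 × 1.06 = $193,450
Taxable assessed value = min($270,853.2, $193,450) = $193,450 (cap binds)
Millbrook County: $193,450 × 0.0093 = $1,799.085
City of Harrowgate: $193,450 × 0.00879 = $1,700.4255
Total = $3,499.5105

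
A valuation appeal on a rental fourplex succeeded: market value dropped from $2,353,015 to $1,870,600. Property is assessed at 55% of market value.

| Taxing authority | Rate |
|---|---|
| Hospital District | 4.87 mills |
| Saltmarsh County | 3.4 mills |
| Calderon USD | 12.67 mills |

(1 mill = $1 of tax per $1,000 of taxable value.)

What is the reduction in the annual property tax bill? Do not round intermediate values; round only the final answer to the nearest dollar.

$5,556

Old assessed value = $2,353,015 × 0.55 = $1,294,158.25
New assessed value = $1,870,600 × 0.55 = $1,028,830
Combined rate = 0.00487 + 0.0034 + 0.01267 = 0.02094
Old tax = $1,294,158.25 × 0.02094 = $27,099.673755
New tax = $1,028,830 × 0.02094 = $21,543.7002
Reduction = $27,099.673755 − $21,543.7002 = $5,555.973555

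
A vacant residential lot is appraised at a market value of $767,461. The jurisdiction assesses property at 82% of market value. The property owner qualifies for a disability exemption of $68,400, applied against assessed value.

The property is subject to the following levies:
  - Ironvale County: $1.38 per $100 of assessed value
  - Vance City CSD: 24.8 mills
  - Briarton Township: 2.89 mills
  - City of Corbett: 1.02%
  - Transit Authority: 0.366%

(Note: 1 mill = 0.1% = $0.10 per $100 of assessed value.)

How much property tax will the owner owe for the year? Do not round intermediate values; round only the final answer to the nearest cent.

Assessed value = $767,461 × 0.82 = $629,318.02
Taxable value = $629,318.02 − $68,400 = $560,918.02
Ironvale County: $560,918.02 × 0.0138 = $7,740.668676
Vance City CSD: $560,918.02 × 0.0248 = $13,910.766896
Briarton Township: $560,918.02 × 0.00289 = $1,621.0530778
City of Corbett: $560,918.02 × 0.0102 = $5,721.363804
Transit Authority: $560,918.02 × 0.00366 = $2,052.9599532
Total = $31,046.812407

$31,046.81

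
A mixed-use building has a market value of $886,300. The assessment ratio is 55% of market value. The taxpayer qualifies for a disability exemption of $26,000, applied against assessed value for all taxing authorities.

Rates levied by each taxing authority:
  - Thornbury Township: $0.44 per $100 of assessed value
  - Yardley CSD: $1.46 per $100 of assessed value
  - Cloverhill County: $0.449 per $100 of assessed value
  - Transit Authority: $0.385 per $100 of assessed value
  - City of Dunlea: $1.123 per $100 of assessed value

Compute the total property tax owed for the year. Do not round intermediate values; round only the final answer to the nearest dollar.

Assessed value = $886,300 × 0.55 = $487,465
Taxable value = $487,465 − $26,000 = $461,465
Thornbury Township: $461,465 × 0.0044 = $2,030.446
Yardley CSD: $461,465 × 0.0146 = $6,737.389
Cloverhill County: $461,465 × 0.00449 = $2,071.97785
Transit Authority: $461,465 × 0.00385 = $1,776.64025
City of Dunlea: $461,465 × 0.01123 = $5,182.25195
Total = $2,030.446 + $6,737.389 + $2,071.97785 + $1,776.64025 + $5,182.25195 = $17,798.70505

$17,799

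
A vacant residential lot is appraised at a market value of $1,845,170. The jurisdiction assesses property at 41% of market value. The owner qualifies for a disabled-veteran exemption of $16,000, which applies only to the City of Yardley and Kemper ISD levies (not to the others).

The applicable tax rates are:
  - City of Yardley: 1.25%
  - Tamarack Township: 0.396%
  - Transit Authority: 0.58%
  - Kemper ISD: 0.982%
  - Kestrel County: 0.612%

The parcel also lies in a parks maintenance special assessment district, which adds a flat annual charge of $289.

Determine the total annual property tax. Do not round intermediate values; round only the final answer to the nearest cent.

$28,830.93

Assessed value = $1,845,170 × 0.41 = $756,519.7
City of Yardley: ($756,519.7 − $16,000) × 0.0125 = $740,519.7 × 0.0125 = $9,256.49625
Tamarack Township: $756,519.7 × 0.00396 = $2,995.818012
Transit Authority: $756,519.7 × 0.0058 = $4,387.81426
Kemper ISD: ($756,519.7 − $16,000) × 0.00982 = $740,519.7 × 0.00982 = $7,271.903454
Kestrel County: $756,519.7 × 0.00612 = $4,629.900564
Levies subtotal = $28,541.93254
Total = $28,541.93254 + $289 = $28,830.93254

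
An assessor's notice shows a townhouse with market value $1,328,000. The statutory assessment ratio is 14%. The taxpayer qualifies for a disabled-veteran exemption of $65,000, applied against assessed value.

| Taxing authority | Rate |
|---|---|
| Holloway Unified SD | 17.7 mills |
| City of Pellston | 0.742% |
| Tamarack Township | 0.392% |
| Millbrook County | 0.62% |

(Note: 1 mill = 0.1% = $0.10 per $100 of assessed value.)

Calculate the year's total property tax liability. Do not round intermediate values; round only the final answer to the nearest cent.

$4,261.22

Assessed value = $1,328,000 × 0.14 = $185,920
Taxable value = $185,920 − $65,000 = $120,920
Holloway Unified SD: $120,920 × 0.0177 = $2,140.284
City of Pellston: $120,920 × 0.00742 = $897.2264
Tamarack Township: $120,920 × 0.00392 = $474.0064
Millbrook County: $120,920 × 0.0062 = $749.704
Total = $4,261.2208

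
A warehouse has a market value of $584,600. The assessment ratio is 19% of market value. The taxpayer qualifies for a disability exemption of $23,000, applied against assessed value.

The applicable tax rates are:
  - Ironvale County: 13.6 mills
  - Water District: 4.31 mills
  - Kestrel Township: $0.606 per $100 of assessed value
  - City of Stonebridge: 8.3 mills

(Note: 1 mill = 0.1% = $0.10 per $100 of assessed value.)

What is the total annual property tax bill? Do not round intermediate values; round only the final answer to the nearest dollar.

Assessed value = $584,600 × 0.19 = $111,074
Taxable value = $111,074 − $23,000 = $88,074
Ironvale County: $88,074 × 0.0136 = $1,197.8064
Water District: $88,074 × 0.00431 = $379.59894
Kestrel Township: $88,074 × 0.00606 = $533.72844
City of Stonebridge: $88,074 × 0.0083 = $731.0142
Total = $2,842.14798

$2,842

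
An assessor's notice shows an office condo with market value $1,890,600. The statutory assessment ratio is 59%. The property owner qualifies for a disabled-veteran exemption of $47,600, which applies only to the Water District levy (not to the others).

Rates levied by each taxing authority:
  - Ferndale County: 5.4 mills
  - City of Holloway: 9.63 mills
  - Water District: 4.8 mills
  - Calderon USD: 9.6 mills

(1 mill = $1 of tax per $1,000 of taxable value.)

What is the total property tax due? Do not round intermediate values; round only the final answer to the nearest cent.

$32,599.33

Assessed value = $1,890,600 × 0.59 = $1,115,454
Ferndale County: $1,115,454 × 0.0054 = $6,023.4516
City of Holloway: $1,115,454 × 0.00963 = $10,741.82202
Water District: ($1,115,454 − $47,600) × 0.0048 = $1,067,854 × 0.0048 = $5,125.6992
Calderon USD: $1,115,454 × 0.0096 = $10,708.3584
Total = $32,599.33122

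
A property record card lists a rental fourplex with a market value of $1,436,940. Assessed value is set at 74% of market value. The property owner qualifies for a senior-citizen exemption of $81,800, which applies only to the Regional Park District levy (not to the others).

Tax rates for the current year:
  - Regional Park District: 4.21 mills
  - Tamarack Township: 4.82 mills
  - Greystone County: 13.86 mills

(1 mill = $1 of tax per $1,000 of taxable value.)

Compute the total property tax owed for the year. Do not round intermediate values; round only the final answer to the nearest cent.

$23,995.37

Assessed value = $1,436,940 × 0.74 = $1,063,335.6
Regional Park District: ($1,063,335.6 − $81,800) × 0.00421 = $981,535.6 × 0.00421 = $4,132.264876
Tamarack Township: $1,063,335.6 × 0.00482 = $5,125.277592
Greystone County: $1,063,335.6 × 0.01386 = $14,737.831416
Total = $23,995.373884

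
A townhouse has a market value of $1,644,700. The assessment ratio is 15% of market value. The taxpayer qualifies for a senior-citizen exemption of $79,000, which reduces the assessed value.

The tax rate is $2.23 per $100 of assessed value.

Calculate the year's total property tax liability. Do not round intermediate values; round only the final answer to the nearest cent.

Assessed value = $1,644,700 × 0.15 = $246,705
Taxable value = $246,705 − $79,000 = $167,705
Tax = $167,705 × 0.0223 = $3,739.8215

$3,739.82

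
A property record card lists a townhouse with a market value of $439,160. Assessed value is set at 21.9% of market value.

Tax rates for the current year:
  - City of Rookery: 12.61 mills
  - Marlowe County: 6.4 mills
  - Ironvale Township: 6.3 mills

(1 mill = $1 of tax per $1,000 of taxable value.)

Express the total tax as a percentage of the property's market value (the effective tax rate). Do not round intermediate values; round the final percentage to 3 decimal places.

Assessed value = $439,160 × 0.219 = $96,176.04
City of Rookery: $96,176.04 × 0.01261 = $1,212.7798644
Marlowe County: $96,176.04 × 0.0064 = $615.526656
Ironvale Township: $96,176.04 × 0.0063 = $605.909052
Total tax = $2,434.2155724
Effective rate = $2,434.2155724 ÷ $439,160 = 0.554% of market value

0.554%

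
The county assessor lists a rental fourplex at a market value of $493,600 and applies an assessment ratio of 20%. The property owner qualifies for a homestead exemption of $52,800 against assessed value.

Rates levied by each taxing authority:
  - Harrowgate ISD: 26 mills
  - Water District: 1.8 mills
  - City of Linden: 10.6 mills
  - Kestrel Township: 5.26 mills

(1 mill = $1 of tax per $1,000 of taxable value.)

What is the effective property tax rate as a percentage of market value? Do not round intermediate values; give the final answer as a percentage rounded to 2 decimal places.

0.41%

Assessed value = $493,600 × 0.2 = $98,720
Taxable value = $98,720 − $52,800 = $45,920
Harrowgate ISD: $45,920 × 0.026 = $1,193.92
Water District: $45,920 × 0.0018 = $82.656
City of Linden: $45,920 × 0.0106 = $486.752
Kestrel Township: $45,920 × 0.00526 = $241.5392
Total tax = $2,004.8672
Effective rate = $2,004.8672 ÷ $493,600 = 0.41% of market value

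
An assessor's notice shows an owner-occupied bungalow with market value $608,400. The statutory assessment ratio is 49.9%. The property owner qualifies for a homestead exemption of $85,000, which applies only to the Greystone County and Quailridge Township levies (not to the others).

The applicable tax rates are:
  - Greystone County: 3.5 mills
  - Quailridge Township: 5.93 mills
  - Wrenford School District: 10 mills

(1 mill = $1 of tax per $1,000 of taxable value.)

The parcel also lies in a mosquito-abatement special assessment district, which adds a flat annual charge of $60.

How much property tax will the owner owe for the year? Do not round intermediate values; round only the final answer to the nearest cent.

$5,157.23

Assessed value = $608,400 × 0.499 = $303,591.6
Greystone County: ($303,591.6 − $85,000) × 0.0035 = $218,591.6 × 0.0035 = $765.0706
Quailridge Township: ($303,591.6 − $85,000) × 0.00593 = $218,591.6 × 0.00593 = $1,296.248188
Wrenford School District: $303,591.6 × 0.01 = $3,035.916
Levies subtotal = $5,097.234788
Total = $5,097.234788 + $60 = $5,157.234788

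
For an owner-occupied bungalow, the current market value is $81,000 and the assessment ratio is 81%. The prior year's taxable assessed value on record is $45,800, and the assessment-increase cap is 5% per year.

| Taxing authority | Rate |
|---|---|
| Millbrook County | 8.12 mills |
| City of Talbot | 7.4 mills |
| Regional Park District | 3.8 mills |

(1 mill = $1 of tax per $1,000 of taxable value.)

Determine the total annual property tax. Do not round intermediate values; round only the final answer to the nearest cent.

Uncapped assessed value = $81,000 × 0.81 = $65,610
Cap limit = $45,800 × 1.05 = $48,090
Taxable assessed value = min($65,610, $48,090) = $48,090 (cap binds)
Millbrook County: $48,090 × 0.00812 = $390.4908
City of Talbot: $48,090 × 0.0074 = $355.866
Regional Park District: $48,090 × 0.0038 = $182.742
Total = $929.0988

$929.10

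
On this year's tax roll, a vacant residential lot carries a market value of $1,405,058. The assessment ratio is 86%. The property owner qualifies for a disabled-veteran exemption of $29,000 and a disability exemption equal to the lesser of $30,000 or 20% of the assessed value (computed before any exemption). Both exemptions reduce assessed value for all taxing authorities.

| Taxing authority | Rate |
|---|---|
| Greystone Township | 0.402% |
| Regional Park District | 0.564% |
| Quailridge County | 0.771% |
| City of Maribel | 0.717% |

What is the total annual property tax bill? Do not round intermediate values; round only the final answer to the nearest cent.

Assessed value = $1,405,058 × 0.86 = $1,208,349.88
Disability exemption = min($30,000, 20% × $1,208,349.88) = min($30,000, $241,669.976) = $30,000 (dollar cap binds)
Taxable value = $1,208,349.88 − $29,000 − $30,000 = $1,149,349.88
Greystone Township: $1,149,349.88 × 0.00402 = $4,620.3865176
Regional Park District: $1,149,349.88 × 0.00564 = $6,482.3333232
Quailridge County: $1,149,349.88 × 0.00771 = $8,861.4875748
City of Maribel: $1,149,349.88 × 0.00717 = $8,240.8386396
Total = $28,205.0460552

$28,205.05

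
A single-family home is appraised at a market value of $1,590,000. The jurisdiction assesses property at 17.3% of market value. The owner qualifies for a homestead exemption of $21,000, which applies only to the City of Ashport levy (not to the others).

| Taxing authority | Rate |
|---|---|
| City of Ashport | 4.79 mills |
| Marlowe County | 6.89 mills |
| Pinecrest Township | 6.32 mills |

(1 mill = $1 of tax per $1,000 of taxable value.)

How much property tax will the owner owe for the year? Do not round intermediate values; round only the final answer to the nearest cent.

$4,850.67

Assessed value = $1,590,000 × 0.173 = $275,070
City of Ashport: ($275,070 − $21,000) × 0.00479 = $254,070 × 0.00479 = $1,216.9953
Marlowe County: $275,070 × 0.00689 = $1,895.2323
Pinecrest Township: $275,070 × 0.00632 = $1,738.4424
Total = $4,850.67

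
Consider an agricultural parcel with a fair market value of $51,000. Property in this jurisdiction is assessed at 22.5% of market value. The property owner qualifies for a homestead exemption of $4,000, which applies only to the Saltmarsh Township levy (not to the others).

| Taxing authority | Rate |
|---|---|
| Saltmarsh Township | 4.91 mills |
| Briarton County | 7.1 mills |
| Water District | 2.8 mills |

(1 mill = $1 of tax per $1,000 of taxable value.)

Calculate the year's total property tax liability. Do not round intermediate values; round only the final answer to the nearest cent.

Assessed value = $51,000 × 0.225 = $11,475
Saltmarsh Township: ($11,475 − $4,000) × 0.00491 = $7,475 × 0.00491 = $36.70225
Briarton County: $11,475 × 0.0071 = $81.4725
Water District: $11,475 × 0.0028 = $32.13
Total = $150.30475

$150.30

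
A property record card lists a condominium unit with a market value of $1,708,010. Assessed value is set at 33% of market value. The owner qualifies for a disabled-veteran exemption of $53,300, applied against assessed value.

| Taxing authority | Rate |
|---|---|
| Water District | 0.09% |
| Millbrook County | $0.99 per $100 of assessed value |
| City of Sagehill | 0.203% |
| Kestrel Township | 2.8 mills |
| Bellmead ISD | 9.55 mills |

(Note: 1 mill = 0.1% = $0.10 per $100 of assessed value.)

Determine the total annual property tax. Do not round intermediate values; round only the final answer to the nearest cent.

Assessed value = $1,708,010 × 0.33 = $563,643.3
Taxable value = $563,643.3 − $53,300 = $510,343.3
Water District: $510,343.3 × 0.0009 = $459.30897
Millbrook County: $510,343.3 × 0.0099 = $5,052.39867
City of Sagehill: $510,343.3 × 0.00203 = $1,035.996899
Kestrel Township: $510,343.3 × 0.0028 = $1,428.96124
Bellmead ISD: $510,343.3 × 0.00955 = $4,873.778515
Total = $12,850.444294

$12,850.44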